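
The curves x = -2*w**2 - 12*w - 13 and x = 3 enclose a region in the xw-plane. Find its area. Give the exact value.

Both boundary curves give x as a function of w, so integrate with respect to w. Setting them equal: -2*w**2 - 12*w - 16 = 0, i.e. -2*(w + 2)*(w + 4) = 0, so they meet at w = -4, -2.
For w in [-4, -2], x = -2*w**2 - 12*w - 13 is on the right; area = ∫[-4,-2] (-2*w**2 - 12*w - 16) dw = 8/3.

8/3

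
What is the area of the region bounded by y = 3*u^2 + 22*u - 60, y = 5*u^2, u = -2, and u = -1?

293/3

On [-2, -1], (3*u^2 + 22*u - 60) - (5*u^2) = -2*u^2 + 22*u - 60 is ≤ 0 throughout, so the area is a single integral of |-2*u^2 + 22*u - 60|.
∫[-2,-1] (-2*u^2 + 22*u - 60) du = -293/3; the area of that piece is 293/3.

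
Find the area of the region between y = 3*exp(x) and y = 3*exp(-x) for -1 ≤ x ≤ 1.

The difference (3*exp(x)) - (3*exp(-x)) = 3*exp(x) - 3*exp(-x) changes sign at x = 0 inside [-1, 1], so split the integral there.
∫[-1,0] (3*exp(x) - 3*exp(-x)) dx = -3*exp(1) - 3*exp(-1) + 6; the area of that piece is -6 + 3*exp(-1) + 3*exp(1).
∫[0,1] (3*exp(x) - 3*exp(-x)) dx = -6 + 3*exp(-1) + 3*exp(1).
Total area = (-6 + 3*exp(-1) + 3*exp(1)) + (-6 + 3*exp(-1) + 3*exp(1)) = -12 + 6*exp(-1) + 6*exp(1).

-12 + 6*exp(-1) + 6*exp(1)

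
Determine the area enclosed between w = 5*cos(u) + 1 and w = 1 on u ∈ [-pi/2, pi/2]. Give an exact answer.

10

On [-pi/2, pi/2], (5*cos(u) + 1) - (1) = 5*cos(u) is ≥ 0 throughout, so the area is a single integral of |5*cos(u)|.
∫[-pi/2,pi/2] (5*cos(u)) du = 10.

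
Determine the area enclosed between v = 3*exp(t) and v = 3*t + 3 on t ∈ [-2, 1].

-9/2 - 3*exp(-2) + 3*exp(1)

On [-2, 1], (3*exp(t)) - (3*t + 3) = -3*t + 3*exp(t) - 3 is ≥ 0 throughout, so the area is a single integral of |-3*t + 3*exp(t) - 3|.
∫[-2,1] (-3*t + 3*exp(t) - 3) dt = -9/2 - 3*exp(-2) + 3*exp(1).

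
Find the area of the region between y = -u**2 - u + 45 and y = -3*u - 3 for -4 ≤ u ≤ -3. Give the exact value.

86/3

On [-4, -3], (-u**2 - u + 45) - (-3*u - 3) = -u**2 + 2*u + 48 is ≥ 0 throughout, so the area is a single integral of |-u**2 + 2*u + 48|.
∫[-4,-3] (-u**2 + 2*u + 48) du = 86/3.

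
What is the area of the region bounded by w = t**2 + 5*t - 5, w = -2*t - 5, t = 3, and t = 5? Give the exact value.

On [3, 5], (t**2 + 5*t - 5) - (-2*t - 5) = t**2 + 7*t is ≥ 0 throughout, so the area is a single integral of |t**2 + 7*t|.
∫[3,5] (t**2 + 7*t) dt = 266/3.

266/3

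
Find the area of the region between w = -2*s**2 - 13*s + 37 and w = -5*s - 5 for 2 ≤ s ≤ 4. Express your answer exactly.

The difference (-2*s**2 - 13*s + 37) - (-5*s - 5) = -2*s**2 - 8*s + 42 changes sign at s = 3 inside [2, 4], so split the integral there.
∫[2,3] (-2*s**2 - 8*s + 42) ds = 28/3.
∫[3,4] (-2*s**2 - 8*s + 42) ds = -32/3; the area of that piece is 32/3.
Total area = 28/3 + 32/3 = 20.

20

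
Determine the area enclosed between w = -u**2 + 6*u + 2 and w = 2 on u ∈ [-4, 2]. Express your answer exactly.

The difference (-u**2 + 6*u + 2) - (2) = -u**2 + 6*u changes sign at u = 0 inside [-4, 2], so split the integral there.
∫[-4,0] (-u**2 + 6*u) du = -208/3; the area of that piece is 208/3.
∫[0,2] (-u**2 + 6*u) du = 28/3.
Total area = 208/3 + 28/3 = 236/3.

236/3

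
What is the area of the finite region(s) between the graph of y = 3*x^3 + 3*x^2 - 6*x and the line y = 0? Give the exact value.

The curve meets the x-axis where 3*x^3 + 3*x^2 - 6*x = 0, i.e. 3*x*(x - 1)*(x + 2) = 0, at x = -2, 0, 1.
On [-2, 0] the curve lies above the axis; ∫[-2,0] (3*x^3 + 3*x^2 - 6*x) dx = 8, giving area 8.
On [0, 1] the curve lies below the axis; ∫[0,1] (3*x^3 + 3*x^2 - 6*x) dx = -5/4, giving area 5/4.
Total area = 8 + 5/4 = 37/4.

37/4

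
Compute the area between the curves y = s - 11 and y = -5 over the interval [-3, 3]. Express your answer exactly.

36

On [-3, 3], (s - 11) - (-5) = s - 6 is ≤ 0 throughout, so the area is a single integral of |s - 6|.
∫[-3,3] (s - 6) ds = -36; the area of that piece is 36.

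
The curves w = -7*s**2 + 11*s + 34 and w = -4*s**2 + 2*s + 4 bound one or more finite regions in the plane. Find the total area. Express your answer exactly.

343/2

Set the curves equal: -7*s**2 + 11*s + 34 = -4*s**2 + 2*s + 4, so -3*s**2 + 9*s + 30 = 0, which factors as -3*(s - 5)*(s + 2) = 0. The curves meet at s = -2, 5.
On [-2, 5], w = -7*s**2 + 11*s + 34 is on top; that piece has area ∫[-2,5] (-3*s**2 + 9*s + 30) ds = 343/2.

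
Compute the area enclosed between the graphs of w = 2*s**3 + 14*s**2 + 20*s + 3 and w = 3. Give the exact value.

253/6

Set the curves equal: 2*s**3 + 14*s**2 + 20*s + 3 = 3, so 2*s**3 + 14*s**2 + 20*s = 0, which factors as 2*s*(s + 2)*(s + 5) = 0. The curves meet at s = -5, -2, 0.
On [-5, -2], w = 2*s**3 + 14*s**2 + 20*s + 3 is on top; that piece has area ∫[-5,-2] (2*s**3 + 14*s**2 + 20*s) ds = 63/2.
On [-2, 0], w = 3 is on top; that piece has area ∫[-2,0] (-(2*s**3 + 14*s**2 + 20*s)) ds = 32/3.
Total enclosed area = 63/2 + 32/3 = 253/6.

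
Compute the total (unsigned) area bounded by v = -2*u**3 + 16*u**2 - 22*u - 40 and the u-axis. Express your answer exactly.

The curve meets the u-axis where -2*u**3 + 16*u**2 - 22*u - 40 = 0, i.e. -2*(u - 5)*(u - 4)*(u + 1) = 0, at u = -1, 4, 5.
On [-1, 4] the curve lies below the axis; ∫[-1,4] (-2*u**3 + 16*u**2 - 22*u - 40) du = -875/6, giving area 875/6.
On [4, 5] the curve lies above the axis; ∫[4,5] (-2*u**3 + 16*u**2 - 22*u - 40) du = 11/6, giving area 11/6.
Total area = 875/6 + 11/6 = 443/3.

443/3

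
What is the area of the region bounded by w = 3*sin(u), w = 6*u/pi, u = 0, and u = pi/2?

On [0, pi/2], (3*sin(u)) - (6*u/pi) = -6*u/pi + 3*sin(u) is ≥ 0 throughout, so the area is a single integral of |-6*u/pi + 3*sin(u)|.
∫[0,pi/2] (-6*u/pi + 3*sin(u)) du = 3 - 3*pi/4.

3 - 3*pi/4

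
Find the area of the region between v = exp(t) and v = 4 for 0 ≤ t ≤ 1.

5 - exp(1)

On [0, 1], (exp(t)) - (4) = exp(t) - 4 is ≤ 0 throughout, so the area is a single integral of |exp(t) - 4|.
∫[0,1] (exp(t) - 4) dt = -5 + exp(1); the area of that piece is 5 - exp(1).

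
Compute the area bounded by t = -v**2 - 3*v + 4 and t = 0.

Both boundary curves give t as a function of v, so integrate with respect to v. Setting them equal: -v**2 - 3*v + 4 = 0, i.e. -(v - 1)*(v + 4) = 0, so they meet at v = -4, 1.
For v in [-4, 1], t = -v**2 - 3*v + 4 is on the right; area = ∫[-4,1] (-v**2 - 3*v + 4) dv = 125/6.

125/6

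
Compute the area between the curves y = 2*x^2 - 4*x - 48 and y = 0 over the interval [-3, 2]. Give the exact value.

620/3

On [-3, 2], (2*x^2 - 4*x - 48) - (0) = 2*x^2 - 4*x - 48 is ≤ 0 throughout, so the area is a single integral of |2*x^2 - 4*x - 48|.
∫[-3,2] (2*x^2 - 4*x - 48) dx = -620/3; the area of that piece is 620/3.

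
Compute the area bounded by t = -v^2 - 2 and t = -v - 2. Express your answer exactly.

1/6

Both boundary curves give t as a function of v, so integrate with respect to v. Setting them equal: -v^2 + v = 0, i.e. -v*(v - 1) = 0, so they meet at v = 0, 1.
For v in [0, 1], t = -v^2 - 2 is on the right; area = ∫[0,1] (-v^2 + v) dv = 1/6.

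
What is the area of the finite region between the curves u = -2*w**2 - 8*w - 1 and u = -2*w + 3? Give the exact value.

1/3

Both boundary curves give u as a function of w, so integrate with respect to w. Setting them equal: -2*w**2 - 6*w - 4 = 0, i.e. -2*(w + 1)*(w + 2) = 0, so they meet at w = -2, -1.
For w in [-2, -1], u = -2*w**2 - 8*w - 1 is on the right; area = ∫[-2,-1] (-2*w**2 - 6*w - 4) dw = 1/3.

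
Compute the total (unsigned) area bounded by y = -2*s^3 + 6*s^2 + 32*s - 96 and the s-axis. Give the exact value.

517

The curve meets the s-axis where -2*s^3 + 6*s^2 + 32*s - 96 = 0, i.e. -2*(s - 4)*(s - 3)*(s + 4) = 0, at s = -4, 3, 4.
On [-4, 3] the curve lies below the axis; ∫[-4,3] (-2*s^3 + 6*s^2 + 32*s - 96) ds = -1029/2, giving area 1029/2.
On [3, 4] the curve lies above the axis; ∫[3,4] (-2*s^3 + 6*s^2 + 32*s - 96) ds = 5/2, giving area 5/2.
Total area = 1029/2 + 5/2 = 517.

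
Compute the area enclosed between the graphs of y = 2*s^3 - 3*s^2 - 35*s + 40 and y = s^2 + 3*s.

2521/6

Set the curves equal: 2*s^3 - 3*s^2 - 35*s + 40 = s^2 + 3*s, so 2*s^3 - 4*s^2 - 38*s + 40 = 0, which factors as 2*(s - 5)*(s - 1)*(s + 4) = 0. The curves meet at s = -4, 1, 5.
On [-4, 1], y = 2*s^3 - 3*s^2 - 35*s + 40 is on top; that piece has area ∫[-4,1] (2*s^3 - 4*s^2 - 38*s + 40) ds = 1625/6.
On [1, 5], y = s^2 + 3*s is on top; that piece has area ∫[1,5] (-(2*s^3 - 4*s^2 - 38*s + 40)) ds = 448/3.
Total enclosed area = 1625/6 + 448/3 = 2521/6.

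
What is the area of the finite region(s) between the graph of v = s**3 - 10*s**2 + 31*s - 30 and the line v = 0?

37/12

The curve meets the s-axis where s**3 - 10*s**2 + 31*s - 30 = 0, i.e. (s - 5)*(s - 3)*(s - 2) = 0, at s = 2, 3, 5.
On [2, 3] the curve lies above the axis; ∫[2,3] (s**3 - 10*s**2 + 31*s - 30) ds = 5/12, giving area 5/12.
On [3, 5] the curve lies below the axis; ∫[3,5] (s**3 - 10*s**2 + 31*s - 30) ds = -8/3, giving area 8/3.
Total area = 5/12 + 8/3 = 37/12.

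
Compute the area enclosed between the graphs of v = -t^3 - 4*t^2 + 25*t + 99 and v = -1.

4019/6

Set the curves equal: -t^3 - 4*t^2 + 25*t + 99 = -1, so -t^3 - 4*t^2 + 25*t + 100 = 0, which factors as -(t - 5)*(t + 4)*(t + 5) = 0. The curves meet at t = -5, -4, 5.
On [-5, -4], v = -1 is on top; that piece has area ∫[-5,-4] (-(-t^3 - 4*t^2 + 25*t + 100)) dt = 19/12.
On [-4, 5], v = -t^3 - 4*t^2 + 25*t + 99 is on top; that piece has area ∫[-4,5] (-t^3 - 4*t^2 + 25*t + 100) dt = 2673/4.
Total enclosed area = 19/12 + 2673/4 = 4019/6.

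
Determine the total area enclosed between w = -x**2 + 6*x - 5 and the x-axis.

The curve meets the x-axis where -x**2 + 6*x - 5 = 0, i.e. -(x - 5)*(x - 1) = 0, at x = 1, 5.
On [1, 5] the curve lies above the axis; ∫[1,5] (-x**2 + 6*x - 5) dx = 32/3, giving area 32/3.

32/3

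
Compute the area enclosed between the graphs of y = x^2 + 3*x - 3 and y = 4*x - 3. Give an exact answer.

Set the curves equal: x^2 + 3*x - 3 = 4*x - 3, so x^2 - x = 0, which factors as x*(x - 1) = 0. The curves meet at x = 0, 1.
On [0, 1], y = 4*x - 3 is on top; that piece has area ∫[0,1] (-(x^2 - x)) dx = 1/6.

1/6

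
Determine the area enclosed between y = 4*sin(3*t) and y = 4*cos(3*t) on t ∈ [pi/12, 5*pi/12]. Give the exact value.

On [pi/12, 5*pi/12], (4*sin(3*t)) - (4*cos(3*t)) = 4*sin(3*t) - 4*cos(3*t) is ≥ 0 throughout, so the area is a single integral of |4*sin(3*t) - 4*cos(3*t)|.
∫[pi/12,5*pi/12] (4*sin(3*t) - 4*cos(3*t)) dt = 8*sqrt(2)/3.

8*sqrt(2)/3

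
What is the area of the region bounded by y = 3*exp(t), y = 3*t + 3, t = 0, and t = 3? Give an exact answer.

On [0, 3], (3*exp(t)) - (3*t + 3) = -3*t + 3*exp(t) - 3 is ≥ 0 throughout, so the area is a single integral of |-3*t + 3*exp(t) - 3|.
∫[0,3] (-3*t + 3*exp(t) - 3) dt = -51/2 + 3*exp(3).

-51/2 + 3*exp(3)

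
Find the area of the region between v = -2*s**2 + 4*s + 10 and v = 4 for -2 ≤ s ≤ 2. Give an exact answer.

68/3

The difference (-2*s**2 + 4*s + 10) - (4) = -2*s**2 + 4*s + 6 changes sign at s = -1 inside [-2, 2], so split the integral there.
∫[-2,-1] (-2*s**2 + 4*s + 6) ds = -14/3; the area of that piece is 14/3.
∫[-1,2] (-2*s**2 + 4*s + 6) ds = 18.
Total area = 14/3 + 18 = 68/3.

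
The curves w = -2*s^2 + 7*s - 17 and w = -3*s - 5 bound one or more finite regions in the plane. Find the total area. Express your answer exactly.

Set the curves equal: -2*s^2 + 7*s - 17 = -3*s - 5, so -2*s^2 + 10*s - 12 = 0, which factors as -2*(s - 3)*(s - 2) = 0. The curves meet at s = 2, 3.
On [2, 3], w = -2*s^2 + 7*s - 17 is on top; that piece has area ∫[2,3] (-2*s^2 + 10*s - 12) ds = 1/3.

1/3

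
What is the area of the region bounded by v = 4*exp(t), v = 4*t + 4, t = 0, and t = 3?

-34 + 4*exp(3)

On [0, 3], (4*exp(t)) - (4*t + 4) = -4*t + 4*exp(t) - 4 is ≥ 0 throughout, so the area is a single integral of |-4*t + 4*exp(t) - 4|.
∫[0,3] (-4*t + 4*exp(t) - 4) dt = -34 + 4*exp(3).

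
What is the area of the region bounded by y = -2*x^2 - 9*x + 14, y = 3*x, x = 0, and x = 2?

The difference (-2*x^2 - 9*x + 14) - (3*x) = -2*x^2 - 12*x + 14 changes sign at x = 1 inside [0, 2], so split the integral there.
∫[0,1] (-2*x^2 - 12*x + 14) dx = 22/3.
∫[1,2] (-2*x^2 - 12*x + 14) dx = -26/3; the area of that piece is 26/3.
Total area = 22/3 + 26/3 = 16.

16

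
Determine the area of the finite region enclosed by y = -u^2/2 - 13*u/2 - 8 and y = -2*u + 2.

1/12

Set the curves equal: -u^2/2 - 13*u/2 - 8 = -2*u + 2, so -u^2/2 - 9*u/2 - 10 = 0, which factors as -(u + 4)*(u + 5)/2 = 0. The curves meet at u = -5, -4.
On [-5, -4], y = -u^2/2 - 13*u/2 - 8 is on top; that piece has area ∫[-5,-4] (-u^2/2 - 9*u/2 - 10) du = 1/12.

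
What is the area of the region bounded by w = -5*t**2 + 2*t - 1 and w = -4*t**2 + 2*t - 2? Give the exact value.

Set the curves equal: -5*t**2 + 2*t - 1 = -4*t**2 + 2*t - 2, so -t**2 + 1 = 0, which factors as -(t - 1)*(t + 1) = 0. The curves meet at t = -1, 1.
On [-1, 1], w = -5*t**2 + 2*t - 1 is on top; that piece has area ∫[-1,1] (-t**2 + 1) dt = 4/3.

4/3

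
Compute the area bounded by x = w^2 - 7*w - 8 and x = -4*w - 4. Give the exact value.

Both boundary curves give x as a function of w, so integrate with respect to w. Setting them equal: w^2 - 3*w - 4 = 0, i.e. (w - 4)*(w + 1) = 0, so they meet at w = -1, 4.
For w in [-1, 4], x = w^2 - 7*w - 8 is on the left; area = ∫[-1,4] (-(w^2 - 3*w - 4)) dw = 125/6.

125/6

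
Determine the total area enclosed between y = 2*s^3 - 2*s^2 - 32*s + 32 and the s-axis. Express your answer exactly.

863/3

The curve meets the s-axis where 2*s^3 - 2*s^2 - 32*s + 32 = 0, i.e. 2*(s - 4)*(s - 1)*(s + 4) = 0, at s = -4, 1, 4.
On [-4, 1] the curve lies above the axis; ∫[-4,1] (2*s^3 - 2*s^2 - 32*s + 32) ds = 1375/6, giving area 1375/6.
On [1, 4] the curve lies below the axis; ∫[1,4] (2*s^3 - 2*s^2 - 32*s + 32) ds = -117/2, giving area 117/2.
Total area = 1375/6 + 117/2 = 863/3.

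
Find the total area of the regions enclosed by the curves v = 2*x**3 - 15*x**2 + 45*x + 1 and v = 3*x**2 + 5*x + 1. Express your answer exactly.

Set the curves equal: 2*x**3 - 15*x**2 + 45*x + 1 = 3*x**2 + 5*x + 1, so 2*x**3 - 18*x**2 + 40*x = 0, which factors as 2*x*(x - 5)*(x - 4) = 0. The curves meet at x = 0, 4, 5.
On [0, 4], v = 2*x**3 - 15*x**2 + 45*x + 1 is on top; that piece has area ∫[0,4] (2*x**3 - 18*x**2 + 40*x) dx = 64.
On [4, 5], v = 3*x**2 + 5*x + 1 is on top; that piece has area ∫[4,5] (-(2*x**3 - 18*x**2 + 40*x)) dx = 3/2.
Total enclosed area = 64 + 3/2 = 131/2.

131/2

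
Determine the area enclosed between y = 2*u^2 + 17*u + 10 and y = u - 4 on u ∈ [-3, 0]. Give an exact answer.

76/3

The difference (2*u^2 + 17*u + 10) - (u - 4) = 2*u^2 + 16*u + 14 changes sign at u = -1 inside [-3, 0], so split the integral there.
∫[-3,-1] (2*u^2 + 16*u + 14) du = -56/3; the area of that piece is 56/3.
∫[-1,0] (2*u^2 + 16*u + 14) du = 20/3.
Total area = 56/3 + 20/3 = 76/3.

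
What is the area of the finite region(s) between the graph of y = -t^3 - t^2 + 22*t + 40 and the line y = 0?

3901/12

The curve meets the t-axis where -t^3 - t^2 + 22*t + 40 = 0, i.e. -(t - 5)*(t + 2)*(t + 4) = 0, at t = -4, -2, 5.
On [-4, -2] the curve lies below the axis; ∫[-4,-2] (-t^3 - t^2 + 22*t + 40) dt = -32/3, giving area 32/3.
On [-2, 5] the curve lies above the axis; ∫[-2,5] (-t^3 - t^2 + 22*t + 40) dt = 3773/12, giving area 3773/12.
Total area = 32/3 + 3773/12 = 3901/12.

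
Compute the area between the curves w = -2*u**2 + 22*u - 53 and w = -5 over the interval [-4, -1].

On [-4, -1], (-2*u**2 + 22*u - 53) - (-5) = -2*u**2 + 22*u - 48 is ≤ 0 throughout, so the area is a single integral of |-2*u**2 + 22*u - 48|.
∫[-4,-1] (-2*u**2 + 22*u - 48) du = -351; the area of that piece is 351.

351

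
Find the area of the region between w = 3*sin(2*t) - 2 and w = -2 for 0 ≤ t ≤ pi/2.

On [0, pi/2], (3*sin(2*t) - 2) - (-2) = 3*sin(2*t) is ≥ 0 throughout, so the area is a single integral of |3*sin(2*t)|.
∫[0,pi/2] (3*sin(2*t)) dt = 3.

3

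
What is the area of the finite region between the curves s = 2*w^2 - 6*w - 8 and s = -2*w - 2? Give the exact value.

64/3

Both boundary curves give s as a function of w, so integrate with respect to w. Setting them equal: 2*w^2 - 4*w - 6 = 0, i.e. 2*(w - 3)*(w + 1) = 0, so they meet at w = -1, 3.
For w in [-1, 3], s = 2*w^2 - 6*w - 8 is on the left; area = ∫[-1,3] (-(2*w^2 - 4*w - 6)) dw = 64/3.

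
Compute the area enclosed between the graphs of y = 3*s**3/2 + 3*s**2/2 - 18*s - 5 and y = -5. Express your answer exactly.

Set the curves equal: 3*s**3/2 + 3*s**2/2 - 18*s - 5 = -5, so 3*s**3/2 + 3*s**2/2 - 18*s = 0, which factors as 3*s*(s - 3)*(s + 4)/2 = 0. The curves meet at s = -4, 0, 3.
On [-4, 0], y = 3*s**3/2 + 3*s**2/2 - 18*s - 5 is on top; that piece has area ∫[-4,0] (3*s**3/2 + 3*s**2/2 - 18*s) ds = 80.
On [0, 3], y = -5 is on top; that piece has area ∫[0,3] (-(3*s**3/2 + 3*s**2/2 - 18*s)) ds = 297/8.
Total enclosed area = 80 + 297/8 = 937/8.

937/8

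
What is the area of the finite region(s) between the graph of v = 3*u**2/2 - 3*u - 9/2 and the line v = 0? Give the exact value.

The curve meets the u-axis where 3*u**2/2 - 3*u - 9/2 = 0, i.e. 3*(u - 3)*(u + 1)/2 = 0, at u = -1, 3.
On [-1, 3] the curve lies below the axis; ∫[-1,3] (3*u**2/2 - 3*u - 9/2) du = -16, giving area 16.

16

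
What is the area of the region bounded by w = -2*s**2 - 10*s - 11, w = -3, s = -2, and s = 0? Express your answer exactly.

The difference (-2*s**2 - 10*s - 11) - (-3) = -2*s**2 - 10*s - 8 changes sign at s = -1 inside [-2, 0], so split the integral there.
∫[-2,-1] (-2*s**2 - 10*s - 8) ds = 7/3.
∫[-1,0] (-2*s**2 - 10*s - 8) ds = -11/3; the area of that piece is 11/3.
Total area = 7/3 + 11/3 = 6.

6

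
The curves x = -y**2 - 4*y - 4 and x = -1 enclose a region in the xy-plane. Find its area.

4/3

Both boundary curves give x as a function of y, so integrate with respect to y. Setting them equal: -y**2 - 4*y - 3 = 0, i.e. -(y + 1)*(y + 3) = 0, so they meet at y = -3, -1.
For y in [-3, -1], x = -y**2 - 4*y - 4 is on the right; area = ∫[-3,-1] (-y**2 - 4*y - 3) dy = 4/3.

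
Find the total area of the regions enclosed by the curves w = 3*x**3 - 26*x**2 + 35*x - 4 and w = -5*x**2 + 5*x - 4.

Set the curves equal: 3*x**3 - 26*x**2 + 35*x - 4 = -5*x**2 + 5*x - 4, so 3*x**3 - 21*x**2 + 30*x = 0, which factors as 3*x*(x - 5)*(x - 2) = 0. The curves meet at x = 0, 2, 5.
On [0, 2], w = 3*x**3 - 26*x**2 + 35*x - 4 is on top; that piece has area ∫[0,2] (3*x**3 - 21*x**2 + 30*x) dx = 16.
On [2, 5], w = -5*x**2 + 5*x - 4 is on top; that piece has area ∫[2,5] (-(3*x**3 - 21*x**2 + 30*x)) dx = 189/4.
Total enclosed area = 16 + 189/4 = 253/4.

253/4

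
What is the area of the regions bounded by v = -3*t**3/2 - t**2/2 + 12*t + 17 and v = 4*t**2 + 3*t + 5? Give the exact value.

243/4

Set the curves equal: -3*t**3/2 - t**2/2 + 12*t + 17 = 4*t**2 + 3*t + 5, so -3*t**3/2 - 9*t**2/2 + 9*t + 12 = 0, which factors as -3*(t - 2)*(t + 1)*(t + 4)/2 = 0. The curves meet at t = -4, -1, 2.
On [-4, -1], v = 4*t**2 + 3*t + 5 is on top; that piece has area ∫[-4,-1] (-(-3*t**3/2 - 9*t**2/2 + 9*t + 12)) dt = 243/8.
On [-1, 2], v = -3*t**3/2 - t**2/2 + 12*t + 17 is on top; that piece has area ∫[-1,2] (-3*t**3/2 - 9*t**2/2 + 9*t + 12) dt = 243/8.
Total enclosed area = 243/8 + 243/8 = 243/4.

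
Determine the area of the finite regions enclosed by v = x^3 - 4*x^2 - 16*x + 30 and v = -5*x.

Set the curves equal: x^3 - 4*x^2 - 16*x + 30 = -5*x, so x^3 - 4*x^2 - 11*x + 30 = 0, which factors as (x - 5)*(x - 2)*(x + 3) = 0. The curves meet at x = -3, 2, 5.
On [-3, 2], v = x^3 - 4*x^2 - 16*x + 30 is on top; that piece has area ∫[-3,2] (x^3 - 4*x^2 - 11*x + 30) dx = 1375/12.
On [2, 5], v = -5*x is on top; that piece has area ∫[2,5] (-(x^3 - 4*x^2 - 11*x + 30)) dx = 117/4.
Total enclosed area = 1375/12 + 117/4 = 863/6.

863/6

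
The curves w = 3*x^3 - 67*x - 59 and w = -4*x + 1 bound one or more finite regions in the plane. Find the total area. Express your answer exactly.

Set the curves equal: 3*x^3 - 67*x - 59 = -4*x + 1, so 3*x^3 - 63*x - 60 = 0, which factors as 3*(x - 5)*(x + 1)*(x + 4) = 0. The curves meet at x = -4, -1, 5.
On [-4, -1], w = 3*x^3 - 67*x - 59 is on top; that piece has area ∫[-4,-1] (3*x^3 - 63*x - 60) dx = 405/4.
On [-1, 5], w = -4*x + 1 is on top; that piece has area ∫[-1,5] (-(3*x^3 - 63*x - 60)) dx = 648.
Total enclosed area = 405/4 + 648 = 2997/4.

2997/4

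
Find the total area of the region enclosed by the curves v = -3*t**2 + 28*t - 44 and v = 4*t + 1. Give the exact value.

4

Set the curves equal: -3*t**2 + 28*t - 44 = 4*t + 1, so -3*t**2 + 24*t - 45 = 0, which factors as -3*(t - 5)*(t - 3) = 0. The curves meet at t = 3, 5.
On [3, 5], v = -3*t**2 + 28*t - 44 is on top; that piece has area ∫[3,5] (-3*t**2 + 24*t - 45) dt = 4.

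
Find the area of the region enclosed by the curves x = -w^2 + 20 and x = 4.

Both boundary curves give x as a function of w, so integrate with respect to w. Setting them equal: -w^2 + 16 = 0, i.e. -(w - 4)*(w + 4) = 0, so they meet at w = -4, 4.
For w in [-4, 4], x = -w^2 + 20 is on the right; area = ∫[-4,4] (-w^2 + 16) dw = 256/3.

256/3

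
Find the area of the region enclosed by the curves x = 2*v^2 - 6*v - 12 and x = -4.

125/3

Both boundary curves give x as a function of v, so integrate with respect to v. Setting them equal: 2*v^2 - 6*v - 8 = 0, i.e. 2*(v - 4)*(v + 1) = 0, so they meet at v = -1, 4.
For v in [-1, 4], x = 2*v^2 - 6*v - 12 is on the left; area = ∫[-1,4] (-(2*v^2 - 6*v - 8)) dv = 125/3.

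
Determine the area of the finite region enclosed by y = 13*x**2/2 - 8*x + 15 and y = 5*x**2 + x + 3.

Set the curves equal: 13*x**2/2 - 8*x + 15 = 5*x**2 + x + 3, so 3*x**2/2 - 9*x + 12 = 0, which factors as 3*(x - 4)*(x - 2)/2 = 0. The curves meet at x = 2, 4.
On [2, 4], y = 5*x**2 + x + 3 is on top; that piece has area ∫[2,4] (-(3*x**2/2 - 9*x + 12)) dx = 2.

2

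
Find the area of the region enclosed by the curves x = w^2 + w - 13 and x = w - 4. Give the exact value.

36

Both boundary curves give x as a function of w, so integrate with respect to w. Setting them equal: w^2 - 9 = 0, i.e. (w - 3)*(w + 3) = 0, so they meet at w = -3, 3.
For w in [-3, 3], x = w^2 + w - 13 is on the left; area = ∫[-3,3] (-(w^2 - 9)) dw = 36.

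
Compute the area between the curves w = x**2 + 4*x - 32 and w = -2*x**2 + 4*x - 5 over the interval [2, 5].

The difference (x**2 + 4*x - 32) - (-2*x**2 + 4*x - 5) = 3*x**2 - 27 changes sign at x = 3 inside [2, 5], so split the integral there.
∫[2,3] (3*x**2 - 27) dx = -8; the area of that piece is 8.
∫[3,5] (3*x**2 - 27) dx = 44.
Total area = 8 + 44 = 52.

52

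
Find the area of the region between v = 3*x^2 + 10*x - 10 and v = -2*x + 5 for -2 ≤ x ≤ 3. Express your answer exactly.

98

The difference (3*x^2 + 10*x - 10) - (-2*x + 5) = 3*x^2 + 12*x - 15 changes sign at x = 1 inside [-2, 3], so split the integral there.
∫[-2,1] (3*x^2 + 12*x - 15) dx = -54; the area of that piece is 54.
∫[1,3] (3*x^2 + 12*x - 15) dx = 44.
Total area = 54 + 44 = 98.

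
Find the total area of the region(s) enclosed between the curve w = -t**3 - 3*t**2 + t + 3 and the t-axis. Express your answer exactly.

The curve meets the t-axis where -t**3 - 3*t**2 + t + 3 = 0, i.e. -(t - 1)*(t + 1)*(t + 3) = 0, at t = -3, -1, 1.
On [-3, -1] the curve lies below the axis; ∫[-3,-1] (-t**3 - 3*t**2 + t + 3) dt = -4, giving area 4.
On [-1, 1] the curve lies above the axis; ∫[-1,1] (-t**3 - 3*t**2 + t + 3) dt = 4, giving area 4.
Total area = 4 + 4 = 8.

8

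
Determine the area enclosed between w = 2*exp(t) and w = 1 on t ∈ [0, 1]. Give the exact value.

On [0, 1], (2*exp(t)) - (1) = 2*exp(t) - 1 is ≥ 0 throughout, so the area is a single integral of |2*exp(t) - 1|.
∫[0,1] (2*exp(t) - 1) dt = -3 + 2*exp(1).

-3 + 2*exp(1)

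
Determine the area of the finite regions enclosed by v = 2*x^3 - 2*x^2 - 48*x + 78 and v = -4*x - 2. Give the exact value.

Set the curves equal: 2*x^3 - 2*x^2 - 48*x + 78 = -4*x - 2, so 2*x^3 - 2*x^2 - 44*x + 80 = 0, which factors as 2*(x - 4)*(x - 2)*(x + 5) = 0. The curves meet at x = -5, 2, 4.
On [-5, 2], v = 2*x^3 - 2*x^2 - 48*x + 78 is on top; that piece has area ∫[-5,2] (2*x^3 - 2*x^2 - 44*x + 80) dx = 3773/6.
On [2, 4], v = -4*x - 2 is on top; that piece has area ∫[2,4] (-(2*x^3 - 2*x^2 - 44*x + 80)) dx = 64/3.
Total enclosed area = 3773/6 + 64/3 = 3901/6.

3901/6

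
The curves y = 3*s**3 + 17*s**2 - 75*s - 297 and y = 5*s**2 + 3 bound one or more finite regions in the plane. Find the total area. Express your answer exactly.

4019/2

Set the curves equal: 3*s**3 + 17*s**2 - 75*s - 297 = 5*s**2 + 3, so 3*s**3 + 12*s**2 - 75*s - 300 = 0, which factors as 3*(s - 5)*(s + 4)*(s + 5) = 0. The curves meet at s = -5, -4, 5.
On [-5, -4], y = 3*s**3 + 17*s**2 - 75*s - 297 is on top; that piece has area ∫[-5,-4] (3*s**3 + 12*s**2 - 75*s - 300) ds = 19/4.
On [-4, 5], y = 5*s**2 + 3 is on top; that piece has area ∫[-4,5] (-(3*s**3 + 12*s**2 - 75*s - 300)) ds = 8019/4.
Total enclosed area = 19/4 + 8019/4 = 4019/2.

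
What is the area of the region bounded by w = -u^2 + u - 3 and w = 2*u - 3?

Set the curves equal: -u^2 + u - 3 = 2*u - 3, so -u^2 - u = 0, which factors as -u*(u + 1) = 0. The curves meet at u = -1, 0.
On [-1, 0], w = -u^2 + u - 3 is on top; that piece has area ∫[-1,0] (-u^2 - u) du = 1/6.

1/6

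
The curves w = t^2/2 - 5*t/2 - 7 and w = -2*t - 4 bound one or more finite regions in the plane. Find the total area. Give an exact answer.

125/12

Set the curves equal: t^2/2 - 5*t/2 - 7 = -2*t - 4, so t^2/2 - t/2 - 3 = 0, which factors as (t - 3)*(t + 2)/2 = 0. The curves meet at t = -2, 3.
On [-2, 3], w = -2*t - 4 is on top; that piece has area ∫[-2,3] (-(t^2/2 - t/2 - 3)) dt = 125/12.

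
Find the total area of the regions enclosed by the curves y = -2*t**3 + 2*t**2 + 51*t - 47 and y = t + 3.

2024/3

Set the curves equal: -2*t**3 + 2*t**2 + 51*t - 47 = t + 3, so -2*t**3 + 2*t**2 + 50*t - 50 = 0, which factors as -2*(t - 5)*(t - 1)*(t + 5) = 0. The curves meet at t = -5, 1, 5.
On [-5, 1], y = t + 3 is on top; that piece has area ∫[-5,1] (-(-2*t**3 + 2*t**2 + 50*t - 50)) dt = 504.
On [1, 5], y = -2*t**3 + 2*t**2 + 51*t - 47 is on top; that piece has area ∫[1,5] (-2*t**3 + 2*t**2 + 50*t - 50) dt = 512/3.
Total enclosed area = 504 + 512/3 = 2024/3.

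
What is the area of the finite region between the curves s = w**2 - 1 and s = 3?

32/3

Both boundary curves give s as a function of w, so integrate with respect to w. Setting them equal: w**2 - 4 = 0, i.e. (w - 2)*(w + 2) = 0, so they meet at w = -2, 2.
For w in [-2, 2], s = w**2 - 1 is on the left; area = ∫[-2,2] (-(w**2 - 4)) dw = 32/3.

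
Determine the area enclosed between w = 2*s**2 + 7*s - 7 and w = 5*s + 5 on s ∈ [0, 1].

On [0, 1], (2*s**2 + 7*s - 7) - (5*s + 5) = 2*s**2 + 2*s - 12 is ≤ 0 throughout, so the area is a single integral of |2*s**2 + 2*s - 12|.
∫[0,1] (2*s**2 + 2*s - 12) ds = -31/3; the area of that piece is 31/3.

31/3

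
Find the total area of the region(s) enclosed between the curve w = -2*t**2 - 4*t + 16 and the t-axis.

72

The curve meets the t-axis where -2*t**2 - 4*t + 16 = 0, i.e. -2*(t - 2)*(t + 4) = 0, at t = -4, 2.
On [-4, 2] the curve lies above the axis; ∫[-4,2] (-2*t**2 - 4*t + 16) dt = 72, giving area 72.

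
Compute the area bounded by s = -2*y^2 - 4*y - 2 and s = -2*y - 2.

Both boundary curves give s as a function of y, so integrate with respect to y. Setting them equal: -2*y^2 - 2*y = 0, i.e. -2*y*(y + 1) = 0, so they meet at y = -1, 0.
For y in [-1, 0], s = -2*y^2 - 4*y - 2 is on the right; area = ∫[-1,0] (-2*y^2 - 2*y) dy = 1/3.

1/3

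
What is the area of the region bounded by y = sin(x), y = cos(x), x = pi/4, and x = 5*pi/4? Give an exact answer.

2*sqrt(2)

On [pi/4, 5*pi/4], (sin(x)) - (cos(x)) = sin(x) - cos(x) is ≥ 0 throughout, so the area is a single integral of |sin(x) - cos(x)|.
∫[pi/4,5*pi/4] (sin(x) - cos(x)) dx = 2*sqrt(2).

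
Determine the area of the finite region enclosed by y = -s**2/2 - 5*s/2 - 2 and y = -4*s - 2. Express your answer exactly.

9/4

Set the curves equal: -s**2/2 - 5*s/2 - 2 = -4*s - 2, so -s**2/2 + 3*s/2 = 0, which factors as -s*(s - 3)/2 = 0. The curves meet at s = 0, 3.
On [0, 3], y = -s**2/2 - 5*s/2 - 2 is on top; that piece has area ∫[0,3] (-s**2/2 + 3*s/2) ds = 9/4.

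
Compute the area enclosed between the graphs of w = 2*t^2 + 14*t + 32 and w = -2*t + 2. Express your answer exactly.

8/3

Set the curves equal: 2*t^2 + 14*t + 32 = -2*t + 2, so 2*t^2 + 16*t + 30 = 0, which factors as 2*(t + 3)*(t + 5) = 0. The curves meet at t = -5, -3.
On [-5, -3], w = -2*t + 2 is on top; that piece has area ∫[-5,-3] (-(2*t^2 + 16*t + 30)) dt = 8/3.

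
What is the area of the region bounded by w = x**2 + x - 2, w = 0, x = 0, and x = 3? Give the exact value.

59/6

The difference (x**2 + x - 2) - (0) = x**2 + x - 2 changes sign at x = 1 inside [0, 3], so split the integral there.
∫[0,1] (x**2 + x - 2) dx = -7/6; the area of that piece is 7/6.
∫[1,3] (x**2 + x - 2) dx = 26/3.
Total area = 7/6 + 26/3 = 59/6.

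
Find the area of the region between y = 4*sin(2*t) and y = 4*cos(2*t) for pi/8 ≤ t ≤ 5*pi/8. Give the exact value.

On [pi/8, 5*pi/8], (4*sin(2*t)) - (4*cos(2*t)) = 4*sin(2*t) - 4*cos(2*t) is ≥ 0 throughout, so the area is a single integral of |4*sin(2*t) - 4*cos(2*t)|.
∫[pi/8,5*pi/8] (4*sin(2*t) - 4*cos(2*t)) dt = 4*sqrt(2).

4*sqrt(2)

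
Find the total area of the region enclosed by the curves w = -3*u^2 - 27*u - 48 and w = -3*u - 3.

4

Set the curves equal: -3*u^2 - 27*u - 48 = -3*u - 3, so -3*u^2 - 24*u - 45 = 0, which factors as -3*(u + 3)*(u + 5) = 0. The curves meet at u = -5, -3.
On [-5, -3], w = -3*u^2 - 27*u - 48 is on top; that piece has area ∫[-5,-3] (-3*u^2 - 24*u - 45) du = 4.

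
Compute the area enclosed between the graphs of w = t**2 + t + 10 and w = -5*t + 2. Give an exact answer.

Set the curves equal: t**2 + t + 10 = -5*t + 2, so t**2 + 6*t + 8 = 0, which factors as (t + 2)*(t + 4) = 0. The curves meet at t = -4, -2.
On [-4, -2], w = -5*t + 2 is on top; that piece has area ∫[-4,-2] (-(t**2 + 6*t + 8)) dt = 4/3.

4/3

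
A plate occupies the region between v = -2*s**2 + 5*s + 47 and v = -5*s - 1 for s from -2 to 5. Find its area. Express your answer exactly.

On [-2, 5], (-2*s**2 + 5*s + 47) - (-5*s - 1) = -2*s**2 + 10*s + 48 is ≥ 0 throughout, so the area is a single integral of |-2*s**2 + 10*s + 48|.
∫[-2,5] (-2*s**2 + 10*s + 48) ds = 1057/3.

1057/3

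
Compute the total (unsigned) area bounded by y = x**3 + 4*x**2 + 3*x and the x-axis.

37/12

The curve meets the x-axis where x**3 + 4*x**2 + 3*x = 0, i.e. x*(x + 1)*(x + 3) = 0, at x = -3, -1, 0.
On [-3, -1] the curve lies above the axis; ∫[-3,-1] (x**3 + 4*x**2 + 3*x) dx = 8/3, giving area 8/3.
On [-1, 0] the curve lies below the axis; ∫[-1,0] (x**3 + 4*x**2 + 3*x) dx = -5/12, giving area 5/12.
Total area = 8/3 + 5/12 = 37/12.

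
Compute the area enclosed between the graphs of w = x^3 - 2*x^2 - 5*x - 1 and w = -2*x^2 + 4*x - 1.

81/2

Set the curves equal: x^3 - 2*x^2 - 5*x - 1 = -2*x^2 + 4*x - 1, so x^3 - 9*x = 0, which factors as x*(x - 3)*(x + 3) = 0. The curves meet at x = -3, 0, 3.
On [-3, 0], w = x^3 - 2*x^2 - 5*x - 1 is on top; that piece has area ∫[-3,0] (x^3 - 9*x) dx = 81/4.
On [0, 3], w = -2*x^2 + 4*x - 1 is on top; that piece has area ∫[0,3] (-(x^3 - 9*x)) dx = 81/4.
Total enclosed area = 81/4 + 81/4 = 81/2.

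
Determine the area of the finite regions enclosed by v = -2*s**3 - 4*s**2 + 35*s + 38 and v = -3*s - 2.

Set the curves equal: -2*s**3 - 4*s**2 + 35*s + 38 = -3*s - 2, so -2*s**3 - 4*s**2 + 38*s + 40 = 0, which factors as -2*(s - 4)*(s + 1)*(s + 5) = 0. The curves meet at s = -5, -1, 4.
On [-5, -1], v = -3*s - 2 is on top; that piece has area ∫[-5,-1] (-(-2*s**3 - 4*s**2 + 38*s + 40)) ds = 448/3.
On [-1, 4], v = -2*s**3 - 4*s**2 + 35*s + 38 is on top; that piece has area ∫[-1,4] (-2*s**3 - 4*s**2 + 38*s + 40) ds = 1625/6.
Total enclosed area = 448/3 + 1625/6 = 2521/6.

2521/6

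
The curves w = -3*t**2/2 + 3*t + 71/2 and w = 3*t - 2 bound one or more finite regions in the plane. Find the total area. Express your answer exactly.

Set the curves equal: -3*t**2/2 + 3*t + 71/2 = 3*t - 2, so -3*t**2/2 + 75/2 = 0, which factors as -3*(t - 5)*(t + 5)/2 = 0. The curves meet at t = -5, 5.
On [-5, 5], w = -3*t**2/2 + 3*t + 71/2 is on top; that piece has area ∫[-5,5] (-3*t**2/2 + 75/2) dt = 250.

250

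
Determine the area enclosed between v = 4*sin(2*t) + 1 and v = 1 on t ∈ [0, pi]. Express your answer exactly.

The difference (4*sin(2*t) + 1) - (1) = 4*sin(2*t) changes sign at t = pi/2 inside [0, pi], so split the integral there.
∫[0,pi/2] (4*sin(2*t)) dt = 4.
∫[pi/2,pi] (4*sin(2*t)) dt = -4; the area of that piece is 4.
Total area = 4 + 4 = 8.

8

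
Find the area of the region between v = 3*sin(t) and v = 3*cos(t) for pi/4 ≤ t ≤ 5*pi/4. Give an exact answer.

On [pi/4, 5*pi/4], (3*sin(t)) - (3*cos(t)) = 3*sin(t) - 3*cos(t) is ≥ 0 throughout, so the area is a single integral of |3*sin(t) - 3*cos(t)|.
∫[pi/4,5*pi/4] (3*sin(t) - 3*cos(t)) dt = 6*sqrt(2).

6*sqrt(2)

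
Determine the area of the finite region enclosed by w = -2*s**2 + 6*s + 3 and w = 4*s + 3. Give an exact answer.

Set the curves equal: -2*s**2 + 6*s + 3 = 4*s + 3, so -2*s**2 + 2*s = 0, which factors as -2*s*(s - 1) = 0. The curves meet at s = 0, 1.
On [0, 1], w = -2*s**2 + 6*s + 3 is on top; that piece has area ∫[0,1] (-2*s**2 + 2*s) ds = 1/3.

1/3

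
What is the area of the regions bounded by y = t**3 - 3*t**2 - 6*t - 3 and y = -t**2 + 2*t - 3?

Set the curves equal: t**3 - 3*t**2 - 6*t - 3 = -t**2 + 2*t - 3, so t**3 - 2*t**2 - 8*t = 0, which factors as t*(t - 4)*(t + 2) = 0. The curves meet at t = -2, 0, 4.
On [-2, 0], y = t**3 - 3*t**2 - 6*t - 3 is on top; that piece has area ∫[-2,0] (t**3 - 2*t**2 - 8*t) dt = 20/3.
On [0, 4], y = -t**2 + 2*t - 3 is on top; that piece has area ∫[0,4] (-(t**3 - 2*t**2 - 8*t)) dt = 128/3.
Total enclosed area = 20/3 + 128/3 = 148/3.

148/3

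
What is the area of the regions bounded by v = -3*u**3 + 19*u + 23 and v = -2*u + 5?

Set the curves equal: -3*u**3 + 19*u + 23 = -2*u + 5, so -3*u**3 + 21*u + 18 = 0, which factors as -3*(u - 3)*(u + 1)*(u + 2) = 0. The curves meet at u = -2, -1, 3.
On [-2, -1], v = -2*u + 5 is on top; that piece has area ∫[-2,-1] (-(-3*u**3 + 21*u + 18)) du = 9/4.
On [-1, 3], v = -3*u**3 + 19*u + 23 is on top; that piece has area ∫[-1,3] (-3*u**3 + 21*u + 18) du = 96.
Total enclosed area = 9/4 + 96 = 393/4.

393/4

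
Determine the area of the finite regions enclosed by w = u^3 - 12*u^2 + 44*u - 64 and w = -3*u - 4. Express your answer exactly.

Set the curves equal: u^3 - 12*u^2 + 44*u - 64 = -3*u - 4, so u^3 - 12*u^2 + 47*u - 60 = 0, which factors as (u - 5)*(u - 4)*(u - 3) = 0. The curves meet at u = 3, 4, 5.
On [3, 4], w = u^3 - 12*u^2 + 44*u - 64 is on top; that piece has area ∫[3,4] (u^3 - 12*u^2 + 47*u - 60) du = 1/4.
On [4, 5], w = -3*u - 4 is on top; that piece has area ∫[4,5] (-(u^3 - 12*u^2 + 47*u - 60)) du = 1/4.
Total enclosed area = 1/4 + 1/4 = 1/2.

1/2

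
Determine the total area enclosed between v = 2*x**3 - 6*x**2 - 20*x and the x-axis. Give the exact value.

The curve meets the x-axis where 2*x**3 - 6*x**2 - 20*x = 0, i.e. 2*x*(x - 5)*(x + 2) = 0, at x = -2, 0, 5.
On [-2, 0] the curve lies above the axis; ∫[-2,0] (2*x**3 - 6*x**2 - 20*x) dx = 16, giving area 16.
On [0, 5] the curve lies below the axis; ∫[0,5] (2*x**3 - 6*x**2 - 20*x) dx = -375/2, giving area 375/2.
Total area = 16 + 375/2 = 407/2.

407/2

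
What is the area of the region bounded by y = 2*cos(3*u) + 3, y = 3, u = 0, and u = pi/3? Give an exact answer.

The difference (2*cos(3*u) + 3) - (3) = 2*cos(3*u) changes sign at u = pi/6 inside [0, pi/3], so split the integral there.
∫[0,pi/6] (2*cos(3*u)) du = 2/3.
∫[pi/6,pi/3] (2*cos(3*u)) du = -2/3; the area of that piece is 2/3.
Total area = 2/3 + 2/3 = 4/3.

4/3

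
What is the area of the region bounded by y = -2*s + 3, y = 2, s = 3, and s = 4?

On [3, 4], (-2*s + 3) - (2) = -2*s + 1 is ≤ 0 throughout, so the area is a single integral of |-2*s + 1|.
∫[3,4] (-2*s + 1) ds = -6; the area of that piece is 6.

6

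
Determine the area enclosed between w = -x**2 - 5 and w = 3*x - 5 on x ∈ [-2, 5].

165/2

The difference (-x**2 - 5) - (3*x - 5) = -x**2 - 3*x changes sign at x = 0 inside [-2, 5], so split the integral there.
∫[-2,0] (-x**2 - 3*x) dx = 10/3.
∫[0,5] (-x**2 - 3*x) dx = -475/6; the area of that piece is 475/6.
Total area = 10/3 + 475/6 = 165/2.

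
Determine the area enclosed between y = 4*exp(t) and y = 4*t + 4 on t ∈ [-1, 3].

On [-1, 3], (4*exp(t)) - (4*t + 4) = -4*t + 4*exp(t) - 4 is ≥ 0 throughout, so the area is a single integral of |-4*t + 4*exp(t) - 4|.
∫[-1,3] (-4*t + 4*exp(t) - 4) dt = -32 - 4*exp(-1) + 4*exp(3).

-32 - 4*exp(-1) + 4*exp(3)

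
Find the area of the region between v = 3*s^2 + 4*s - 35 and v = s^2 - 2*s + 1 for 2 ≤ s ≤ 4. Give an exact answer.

The difference (3*s^2 + 4*s - 35) - (s^2 - 2*s + 1) = 2*s^2 + 6*s - 36 changes sign at s = 3 inside [2, 4], so split the integral there.
∫[2,3] (2*s^2 + 6*s - 36) ds = -25/3; the area of that piece is 25/3.
∫[3,4] (2*s^2 + 6*s - 36) ds = 29/3.
Total area = 25/3 + 29/3 = 18.

18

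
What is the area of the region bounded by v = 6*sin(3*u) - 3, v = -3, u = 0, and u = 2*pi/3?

The difference (6*sin(3*u) - 3) - (-3) = 6*sin(3*u) changes sign at u = pi/3 inside [0, 2*pi/3], so split the integral there.
∫[0,pi/3] (6*sin(3*u)) du = 4.
∫[pi/3,2*pi/3] (6*sin(3*u)) du = -4; the area of that piece is 4.
Total area = 4 + 4 = 8.

8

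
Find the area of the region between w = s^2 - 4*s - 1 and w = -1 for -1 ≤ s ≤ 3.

34/3

The difference (s^2 - 4*s - 1) - (-1) = s^2 - 4*s changes sign at s = 0 inside [-1, 3], so split the integral there.
∫[-1,0] (s^2 - 4*s) ds = 7/3.
∫[0,3] (s^2 - 4*s) ds = -9; the area of that piece is 9.
Total area = 7/3 + 9 = 34/3.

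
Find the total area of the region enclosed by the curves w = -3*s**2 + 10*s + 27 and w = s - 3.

Set the curves equal: -3*s**2 + 10*s + 27 = s - 3, so -3*s**2 + 9*s + 30 = 0, which factors as -3*(s - 5)*(s + 2) = 0. The curves meet at s = -2, 5.
On [-2, 5], w = -3*s**2 + 10*s + 27 is on top; that piece has area ∫[-2,5] (-3*s**2 + 9*s + 30) ds = 343/2.

343/2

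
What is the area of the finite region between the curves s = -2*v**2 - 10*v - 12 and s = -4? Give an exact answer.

Both boundary curves give s as a function of v, so integrate with respect to v. Setting them equal: -2*v**2 - 10*v - 8 = 0, i.e. -2*(v + 1)*(v + 4) = 0, so they meet at v = -4, -1.
For v in [-4, -1], s = -2*v**2 - 10*v - 12 is on the right; area = ∫[-4,-1] (-2*v**2 - 10*v - 8) dv = 9.

9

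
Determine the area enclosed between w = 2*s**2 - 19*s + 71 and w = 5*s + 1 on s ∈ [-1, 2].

On [-1, 2], (2*s**2 - 19*s + 71) - (5*s + 1) = 2*s**2 - 24*s + 70 is ≥ 0 throughout, so the area is a single integral of |2*s**2 - 24*s + 70|.
∫[-1,2] (2*s**2 - 24*s + 70) ds = 180.

180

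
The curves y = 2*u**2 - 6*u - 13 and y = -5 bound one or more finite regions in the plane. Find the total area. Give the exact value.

Set the curves equal: 2*u**2 - 6*u - 13 = -5, so 2*u**2 - 6*u - 8 = 0, which factors as 2*(u - 4)*(u + 1) = 0. The curves meet at u = -1, 4.
On [-1, 4], y = -5 is on top; that piece has area ∫[-1,4] (-(2*u**2 - 6*u - 8)) du = 125/3.

125/3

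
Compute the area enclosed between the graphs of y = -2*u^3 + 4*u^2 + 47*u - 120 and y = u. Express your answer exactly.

Set the curves equal: -2*u^3 + 4*u^2 + 47*u - 120 = u, so -2*u^3 + 4*u^2 + 46*u - 120 = 0, which factors as -2*(u - 4)*(u - 3)*(u + 5) = 0. The curves meet at u = -5, 3, 4.
On [-5, 3], y = u is on top; that piece has area ∫[-5,3] (-(-2*u^3 + 4*u^2 + 46*u - 120)) du = 2560/3.
On [3, 4], y = -2*u^3 + 4*u^2 + 47*u - 120 is on top; that piece has area ∫[3,4] (-2*u^3 + 4*u^2 + 46*u - 120) du = 17/6.
Total enclosed area = 2560/3 + 17/6 = 5137/6.

5137/6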